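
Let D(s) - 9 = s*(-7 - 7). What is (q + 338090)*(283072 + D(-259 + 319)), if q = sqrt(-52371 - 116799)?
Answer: 95422859690 + 282241*I*sqrt(169170) ≈ 9.5423e+10 + 1.1609e+8*I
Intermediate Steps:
D(s) = 9 - 14*s (D(s) = 9 + s*(-7 - 7) = 9 + s*(-14) = 9 - 14*s)
q = I*sqrt(169170) (q = sqrt(-169170) = I*sqrt(169170) ≈ 411.3*I)
(q + 338090)*(283072 + D(-259 + 319)) = (I*sqrt(169170) + 338090)*(283072 + (9 - 14*(-259 + 319))) = (338090 + I*sqrt(169170))*(283072 + (9 - 14*60)) = (338090 + I*sqrt(169170))*(283072 + (9 - 840)) = (338090 + I*sqrt(169170))*(283072 - 831) = (338090 + I*sqrt(169170))*282241 = 95422859690 + 282241*I*sqrt(169170)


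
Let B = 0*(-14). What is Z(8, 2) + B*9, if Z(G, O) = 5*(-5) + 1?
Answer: -24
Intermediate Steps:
Z(G, O) = -24 (Z(G, O) = -25 + 1 = -24)
B = 0
Z(8, 2) + B*9 = -24 + 0*9 = -24 + 0 = -24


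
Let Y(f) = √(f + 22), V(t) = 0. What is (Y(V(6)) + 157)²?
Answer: (157 + √22)² ≈ 26144.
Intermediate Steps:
Y(f) = √(22 + f)
(Y(V(6)) + 157)² = (√(22 + 0) + 157)² = (√22 + 157)² = (157 + √22)²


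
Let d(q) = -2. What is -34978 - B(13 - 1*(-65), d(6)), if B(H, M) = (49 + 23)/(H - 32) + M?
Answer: -804484/23 ≈ -34978.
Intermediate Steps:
B(H, M) = M + 72/(-32 + H) (B(H, M) = 72/(-32 + H) + M = M + 72/(-32 + H))
-34978 - B(13 - 1*(-65), d(6)) = -34978 - (72 - 32*(-2) + (13 - 1*(-65))*(-2))/(-32 + (13 - 1*(-65))) = -34978 - (72 + 64 + (13 + 65)*(-2))/(-32 + (13 + 65)) = -34978 - (72 + 64 + 78*(-2))/(-32 + 78) = -34978 - (72 + 64 - 156)/46 = -34978 - (-20)/46 = -34978 - 1*(-10/23) = -34978 + 10/23 = -804484/23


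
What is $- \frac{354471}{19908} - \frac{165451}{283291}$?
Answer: $- \frac{34570747523}{1879919076} \approx -18.389$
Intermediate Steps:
$- \frac{354471}{19908} - \frac{165451}{283291} = \left(-354471\right) \frac{1}{19908} - \frac{165451}{283291} = - \frac{118157}{6636} - \frac{165451}{283291} = - \frac{34570747523}{1879919076}$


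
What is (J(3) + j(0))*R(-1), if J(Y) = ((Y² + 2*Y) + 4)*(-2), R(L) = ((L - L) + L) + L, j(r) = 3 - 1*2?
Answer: 74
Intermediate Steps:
j(r) = 1 (j(r) = 3 - 2 = 1)
R(L) = 2*L (R(L) = (0 + L) + L = L + L = 2*L)
J(Y) = -8 - 4*Y - 2*Y² (J(Y) = (4 + Y² + 2*Y)*(-2) = -8 - 4*Y - 2*Y²)
(J(3) + j(0))*R(-1) = ((-8 - 4*3 - 2*3²) + 1)*(2*(-1)) = ((-8 - 12 - 2*9) + 1)*(-2) = ((-8 - 12 - 18) + 1)*(-2) = (-38 + 1)*(-2) = -37*(-2) = 74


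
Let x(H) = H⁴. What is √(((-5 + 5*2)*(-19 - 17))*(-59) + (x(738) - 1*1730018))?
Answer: √296635367338 ≈ 5.4464e+5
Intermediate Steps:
√(((-5 + 5*2)*(-19 - 17))*(-59) + (x(738) - 1*1730018)) = √(((-5 + 5*2)*(-19 - 17))*(-59) + (738⁴ - 1*1730018)) = √(((-5 + 10)*(-36))*(-59) + (296637086736 - 1730018)) = √((5*(-36))*(-59) + 296635356718) = √(-180*(-59) + 296635356718) = √(10620 + 296635356718) = √296635367338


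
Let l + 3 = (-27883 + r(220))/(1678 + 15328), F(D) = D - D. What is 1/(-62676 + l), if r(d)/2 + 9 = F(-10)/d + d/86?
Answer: -731258/45835719705 ≈ -1.5954e-5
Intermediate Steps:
F(D) = 0
r(d) = -18 + d/43 (r(d) = -18 + 2*(0/d + d/86) = -18 + 2*(0 + d*(1/86)) = -18 + 2*(0 + d/86) = -18 + 2*(d/86) = -18 + d/43)
l = -3393297/731258 (l = -3 + (-27883 + (-18 + (1/43)*220))/(1678 + 15328) = -3 + (-27883 + (-18 + 220/43))/17006 = -3 + (-27883 - 554/43)*(1/17006) = -3 - 1199523/43*1/17006 = -3 - 1199523/731258 = -3393297/731258 ≈ -4.6404)
1/(-62676 + l) = 1/(-62676 - 3393297/731258) = 1/(-45835719705/731258) = -731258/45835719705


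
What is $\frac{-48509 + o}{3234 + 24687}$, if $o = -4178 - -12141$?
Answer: $- \frac{40546}{27921} \approx -1.4522$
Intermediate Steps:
$o = 7963$ ($o = -4178 + 12141 = 7963$)
$\frac{-48509 + o}{3234 + 24687} = \frac{-48509 + 7963}{3234 + 24687} = - \frac{40546}{27921}$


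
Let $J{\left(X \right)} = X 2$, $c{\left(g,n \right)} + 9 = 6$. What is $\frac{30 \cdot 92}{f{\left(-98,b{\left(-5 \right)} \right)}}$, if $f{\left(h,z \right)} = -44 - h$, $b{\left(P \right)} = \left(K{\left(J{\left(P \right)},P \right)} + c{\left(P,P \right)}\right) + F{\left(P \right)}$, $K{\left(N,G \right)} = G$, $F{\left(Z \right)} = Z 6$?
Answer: $\frac{460}{9} \approx 51.111$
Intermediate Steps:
$c{\left(g,n \right)} = -3$ ($c{\left(g,n \right)} = -9 + 6 = -3$)
$J{\left(X \right)} = 2 X$
$F{\left(Z \right)} = 6 Z$
$b{\left(P \right)} = -3 + 7 P$ ($b{\left(P \right)} = \left(P - 3\right) + 6 P = \left(-3 + P\right) + 6 P = -3 + 7 P$)
$\frac{30 \cdot 92}{f{\left(-98,b{\left(-5 \right)} \right)}} = \frac{30 \cdot 92}{-44 - -98} = \frac{2760}{-44 + 98} = \frac{2760}{54} = 2760 \cdot \frac{1}{54} = \frac{460}{9}$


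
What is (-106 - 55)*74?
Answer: -11914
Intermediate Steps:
(-106 - 55)*74 = -161*74 = -11914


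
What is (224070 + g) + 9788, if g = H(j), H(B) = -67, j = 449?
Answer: 233791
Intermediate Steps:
g = -67
(224070 + g) + 9788 = (224070 - 67) + 9788 = 224003 + 9788 = 233791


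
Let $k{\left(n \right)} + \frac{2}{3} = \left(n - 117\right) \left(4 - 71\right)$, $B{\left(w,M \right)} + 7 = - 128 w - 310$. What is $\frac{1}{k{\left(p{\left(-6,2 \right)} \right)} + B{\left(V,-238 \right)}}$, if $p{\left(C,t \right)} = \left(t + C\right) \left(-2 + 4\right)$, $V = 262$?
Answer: $- \frac{3}{76436} \approx -3.9248 \cdot 10^{-5}$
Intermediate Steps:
$B{\left(w,M \right)} = -317 - 128 w$ ($B{\left(w,M \right)} = -7 - \left(310 + 128 w\right) = -317 - 128 w$)
$p{\left(C,t \right)} = 2 C + 2 t$ ($p{\left(C,t \right)} = \left(C + t\right) 2 = 2 C + 2 t$)
$k{\left(n \right)} = \frac{23515}{3} - 67 n$ ($k{\left(n \right)} = - \frac{2}{3} + \left(n - 117\right) \left(4 - 71\right) = - \frac{2}{3} + \left(-117 + n\right) \left(-67\right) = - \frac{2}{3} - \left(-7839 + 67 n\right) = \frac{23515}{3} - 67 n$)
$\frac{1}{k{\left(p{\left(-6,2 \right)} \right)} + B{\left(V,-238 \right)}} = \frac{1}{\left(\frac{23515}{3} - 67 \left(2 \left(-6\right) + 2 \cdot 2\right)\right) - 33853} = \frac{1}{\left(\frac{23515}{3} - 67 \left(-12 + 4\right)\right) - 33853} = \frac{1}{\left(\frac{23515}{3} - -536\right) - 33853} = \frac{1}{\left(\frac{23515}{3} + 536\right) - 33853} = \frac{1}{\frac{25123}{3} - 33853} = \frac{1}{- \frac{76436}{3}} = - \frac{3}{76436}$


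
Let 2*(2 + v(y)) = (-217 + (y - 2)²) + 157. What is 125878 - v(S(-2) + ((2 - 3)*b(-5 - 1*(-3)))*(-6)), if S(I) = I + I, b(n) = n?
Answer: 125748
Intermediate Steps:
S(I) = 2*I
v(y) = -32 + (-2 + y)²/2 (v(y) = -2 + ((-217 + (y - 2)²) + 157)/2 = -2 + ((-217 + (-2 + y)²) + 157)/2 = -2 + (-60 + (-2 + y)²)/2 = -2 + (-30 + (-2 + y)²/2) = -32 + (-2 + y)²/2)
125878 - v(S(-2) + ((2 - 3)*b(-5 - 1*(-3)))*(-6)) = 125878 - (-32 + (-2 + (2*(-2) + ((2 - 3)*(-5 - 1*(-3)))*(-6)))²/2) = 125878 - (-32 + (-2 + (-4 - (-5 + 3)*(-6)))²/2) = 125878 - (-32 + (-2 + (-4 - 1*(-2)*(-6)))²/2) = 125878 - (-32 + (-2 + (-4 + 2*(-6)))²/2) = 125878 - (-32 + (-2 + (-4 - 12))²/2) = 125878 - (-32 + (-2 - 16)²/2) = 125878 - (-32 + (½)*(-18)²) = 125878 - (-32 + (½)*324) = 125878 - (-32 + 162) = 125878 - 1*130 = 125878 - 130 = 125748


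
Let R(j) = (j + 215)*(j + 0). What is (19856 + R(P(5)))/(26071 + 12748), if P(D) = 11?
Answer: 22342/38819 ≈ 0.57554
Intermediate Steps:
R(j) = j*(215 + j) (R(j) = (215 + j)*j = j*(215 + j))
(19856 + R(P(5)))/(26071 + 12748) = (19856 + 11*(215 + 11))/(26071 + 12748) = (19856 + 11*226)/38819 = (19856 + 2486)*(1/38819) = 22342*(1/38819) = 22342/38819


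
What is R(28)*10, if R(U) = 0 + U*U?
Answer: 7840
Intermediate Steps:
R(U) = U**2 (R(U) = 0 + U**2 = U**2)
R(28)*10 = 28**2*10 = 784*10 = 7840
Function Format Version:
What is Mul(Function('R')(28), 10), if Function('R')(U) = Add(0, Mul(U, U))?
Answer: 7840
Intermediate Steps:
Function('R')(U) = Pow(U, 2) (Function('R')(U) = Add(0, Pow(U, 2)) = Pow(U, 2))
Mul(Function('R')(28), 10) = Mul(Pow(28, 2), 10) = Mul(784, 10) = 7840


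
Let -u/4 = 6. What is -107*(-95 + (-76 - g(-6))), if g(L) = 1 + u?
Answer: 15836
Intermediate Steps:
u = -24 (u = -4*6 = -24)
g(L) = -23 (g(L) = 1 - 24 = -23)
-107*(-95 + (-76 - g(-6))) = -107*(-95 + (-76 - 1*(-23))) = -107*(-95 + (-76 + 23)) = -107*(-95 - 53) = -107*(-148) = 15836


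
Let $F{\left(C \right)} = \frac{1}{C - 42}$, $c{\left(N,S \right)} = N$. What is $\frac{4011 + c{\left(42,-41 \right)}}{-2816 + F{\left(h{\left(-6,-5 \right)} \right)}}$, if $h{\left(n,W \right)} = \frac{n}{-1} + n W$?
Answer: $- \frac{24318}{16897} \approx -1.4392$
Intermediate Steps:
$h{\left(n,W \right)} = - n + W n$
$F{\left(C \right)} = \frac{1}{-42 + C}$
$\frac{4011 + c{\left(42,-41 \right)}}{-2816 + F{\left(h{\left(-6,-5 \right)} \right)}} = \frac{4011 + 42}{-2816 + \frac{1}{-42 - 6 \left(-1 - 5\right)}} = \frac{4053}{-2816 + \frac{1}{-42 - -36}} = \frac{4053}{-2816 + \frac{1}{-42 + 36}} = \frac{4053}{-2816 + \frac{1}{-6}} = \frac{4053}{-2816 - \frac{1}{6}} = \frac{4053}{- \frac{16897}{6}} = 4053 \left(- \frac{6}{16897}\right) = - \frac{24318}{16897}$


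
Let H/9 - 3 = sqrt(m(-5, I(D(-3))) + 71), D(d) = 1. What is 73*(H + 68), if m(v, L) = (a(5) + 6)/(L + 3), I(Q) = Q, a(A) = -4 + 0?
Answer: 6935 + 657*sqrt(286)/2 ≈ 12490.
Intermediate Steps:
a(A) = -4
m(v, L) = 2/(3 + L) (m(v, L) = (-4 + 6)/(L + 3) = 2/(3 + L))
H = 27 + 9*sqrt(286)/2 (H = 27 + 9*sqrt(2/(3 + 1) + 71) = 27 + 9*sqrt(2/4 + 71) = 27 + 9*sqrt(2*(1/4) + 71) = 27 + 9*sqrt(1/2 + 71) = 27 + 9*sqrt(143/2) = 27 + 9*(sqrt(286)/2) = 27 + 9*sqrt(286)/2 ≈ 103.10)
73*(H + 68) = 73*((27 + 9*sqrt(286)/2) + 68) = 73*(95 + 9*sqrt(286)/2) = 6935 + 657*sqrt(286)/2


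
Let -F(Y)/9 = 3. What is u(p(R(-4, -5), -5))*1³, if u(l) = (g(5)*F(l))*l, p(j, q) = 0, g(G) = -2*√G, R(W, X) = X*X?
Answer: 0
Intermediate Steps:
F(Y) = -27 (F(Y) = -9*3 = -27)
R(W, X) = X²
u(l) = 54*l*√5 (u(l) = (-2*√5*(-27))*l = (54*√5)*l = 54*l*√5)
u(p(R(-4, -5), -5))*1³ = (54*0*√5)*1³ = 0*1 = 0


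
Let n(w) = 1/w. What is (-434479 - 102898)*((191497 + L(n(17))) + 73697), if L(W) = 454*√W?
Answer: -142509156138 - 243969158*√17/17 ≈ -1.4257e+11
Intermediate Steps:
(-434479 - 102898)*((191497 + L(n(17))) + 73697) = (-434479 - 102898)*((191497 + 454*√(1/17)) + 73697) = -537377*((191497 + 454*√(1/17)) + 73697) = -537377*((191497 + 454*(√17/17)) + 73697) = -537377*((191497 + 454*√17/17) + 73697) = -537377*(265194 + 454*√17/17) = -142509156138 - 243969158*√17/17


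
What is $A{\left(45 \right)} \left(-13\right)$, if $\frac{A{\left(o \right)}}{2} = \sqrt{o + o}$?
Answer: $- 78 \sqrt{10} \approx -246.66$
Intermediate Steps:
$A{\left(o \right)} = 2 \sqrt{2} \sqrt{o}$ ($A{\left(o \right)} = 2 \sqrt{o + o} = 2 \sqrt{2 o} = 2 \sqrt{2} \sqrt{o}$)
$A{\left(45 \right)} \left(-13\right) = 2 \sqrt{2} \sqrt{45} \left(-13\right) = 2 \sqrt{2} \cdot 3 \sqrt{5} \left(-13\right) = 6 \sqrt{10} \left(-13\right) = - 78 \sqrt{10}$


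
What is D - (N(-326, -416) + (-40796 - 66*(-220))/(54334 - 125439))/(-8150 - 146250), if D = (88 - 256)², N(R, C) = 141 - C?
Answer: 309860384719761/10978612000 ≈ 28224.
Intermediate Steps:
D = 28224 (D = (-168)² = 28224)
D - (N(-326, -416) + (-40796 - 66*(-220))/(54334 - 125439))/(-8150 - 146250) = 28224 - ((141 - 1*(-416)) + (-40796 - 66*(-220))/(54334 - 125439))/(-8150 - 146250) = 28224 - ((141 + 416) + (-40796 + 14520)/(-71105))/(-154400) = 28224 - (557 - 26276*(-1/71105))*(-1)/154400 = 28224 - (557 + 26276/71105)*(-1)/154400 = 28224 - 39631761*(-1)/(71105*154400) = 28224 - 1*(-39631761/10978612000) = 28224 + 39631761/10978612000 = 309860384719761/10978612000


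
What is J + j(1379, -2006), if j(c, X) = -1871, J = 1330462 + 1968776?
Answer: 3297367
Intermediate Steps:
J = 3299238
J + j(1379, -2006) = 3299238 - 1871 = 3297367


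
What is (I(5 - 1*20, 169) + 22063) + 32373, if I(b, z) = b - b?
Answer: 54436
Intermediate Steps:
I(b, z) = 0
(I(5 - 1*20, 169) + 22063) + 32373 = (0 + 22063) + 32373 = 22063 + 32373 = 54436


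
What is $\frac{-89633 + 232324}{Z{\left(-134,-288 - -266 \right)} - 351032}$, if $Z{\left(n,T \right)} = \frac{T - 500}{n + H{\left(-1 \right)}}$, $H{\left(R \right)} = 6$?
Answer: $- \frac{9132224}{22465787} \approx -0.40649$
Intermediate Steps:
$Z{\left(n,T \right)} = \frac{-500 + T}{6 + n}$ ($Z{\left(n,T \right)} = \frac{T - 500}{n + 6} = \frac{-500 + T}{6 + n}$)
$\frac{-89633 + 232324}{Z{\left(-134,-288 - -266 \right)} - 351032} = \frac{-89633 + 232324}{\frac{-500 - 22}{6 - 134} - 351032} = \frac{142691}{\frac{-500 + \left(-288 + 266\right)}{-128} - 351032} = \frac{142691}{- \frac{-500 - 22}{128} - 351032} = \frac{142691}{\left(- \frac{1}{128}\right) \left(-522\right) - 351032} = \frac{142691}{\frac{261}{64} - 351032} = \frac{142691}{- \frac{22465787}{64}} = 142691 \left(- \frac{64}{22465787}\right) = - \frac{9132224}{22465787}$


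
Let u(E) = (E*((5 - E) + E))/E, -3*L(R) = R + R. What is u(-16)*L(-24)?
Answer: 80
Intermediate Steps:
L(R) = -2*R/3 (L(R) = -(R + R)/3 = -2*R/3)
u(E) = 5 (u(E) = (E*5)/E = (5*E)/E = 5)
u(-16)*L(-24) = 5*(-2/3*(-24)) = 5*16 = 80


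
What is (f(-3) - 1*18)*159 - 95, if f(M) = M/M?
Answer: -2798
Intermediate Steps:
f(M) = 1
(f(-3) - 1*18)*159 - 95 = (1 - 1*18)*159 - 95 = (1 - 18)*159 - 95 = -17*159 - 95 = -2703 - 95 = -2798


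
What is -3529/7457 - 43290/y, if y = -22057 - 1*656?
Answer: 80886451/56456947 ≈ 1.4327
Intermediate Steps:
y = -22713 (y = -22057 - 656 = -22713)
-3529/7457 - 43290/y = -3529/7457 - 43290/(-22713) = -3529*1/7457 - 43290*(-1/22713) = -3529/7457 + 14430/7571 = 80886451/56456947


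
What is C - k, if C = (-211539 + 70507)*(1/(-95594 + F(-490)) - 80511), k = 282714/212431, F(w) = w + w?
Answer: 116471857945883197822/10257655697 ≈ 1.1355e+10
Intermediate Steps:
F(w) = 2*w
k = 282714/212431 (k = 282714*(1/212431) = 282714/212431 ≈ 1.3309)
C = 548280891016540/48287 (C = (-211539 + 70507)*(1/(-95594 + 2*(-490)) - 80511) = -141032*(1/(-95594 - 980) - 80511) = -141032*(1/(-96574) - 80511) = -141032*(-1/96574 - 80511) = -141032*(-7775269315/96574) = 548280891016540/48287 ≈ 1.1355e+10)
C - k = 548280891016540/48287 - 1*282714/212431 = 548280891016540/48287 - 282714/212431 = 116471857945883197822/10257655697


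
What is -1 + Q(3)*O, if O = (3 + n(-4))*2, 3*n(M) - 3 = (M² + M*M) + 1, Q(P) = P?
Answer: 89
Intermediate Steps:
n(M) = 4/3 + 2*M²/3 (n(M) = 1 + ((M² + M*M) + 1)/3 = 1 + ((M² + M²) + 1)/3 = 1 + (2*M² + 1)/3 = 1 + (1 + 2*M²)/3 = 1 + (⅓ + 2*M²/3) = 4/3 + 2*M²/3)
O = 30 (O = (3 + (4/3 + (⅔)*(-4)²))*2 = (3 + (4/3 + (⅔)*16))*2 = (3 + (4/3 + 32/3))*2 = (3 + 12)*2 = 15*2 = 30)
-1 + Q(3)*O = -1 + 3*30 = -1 + 90 = 89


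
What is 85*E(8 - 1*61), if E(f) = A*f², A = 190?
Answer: 45365350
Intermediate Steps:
E(f) = 190*f²
85*E(8 - 1*61) = 85*(190*(8 - 1*61)²) = 85*(190*(8 - 61)²) = 85*(190*(-53)²) = 85*(190*2809) = 85*533710 = 45365350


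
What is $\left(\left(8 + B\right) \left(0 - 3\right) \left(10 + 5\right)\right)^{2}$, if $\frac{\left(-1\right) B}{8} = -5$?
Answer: $4665600$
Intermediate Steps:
$B = 40$ ($B = \left(-8\right) \left(-5\right) = 40$)
$\left(\left(8 + B\right) \left(0 - 3\right) \left(10 + 5\right)\right)^{2} = \left(\left(8 + 40\right) \left(0 - 3\right) \left(10 + 5\right)\right)^{2} = \left(48 \left(-3\right) 15\right)^{2} = \left(\left(-144\right) 15\right)^{2} = \left(-2160\right)^{2} = 4665600$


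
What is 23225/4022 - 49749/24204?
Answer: 60341237/16224748 ≈ 3.7191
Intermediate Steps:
23225/4022 - 49749/24204 = 23225*(1/4022) - 49749*1/24204 = 23225/4022 - 16583/8068 = 60341237/16224748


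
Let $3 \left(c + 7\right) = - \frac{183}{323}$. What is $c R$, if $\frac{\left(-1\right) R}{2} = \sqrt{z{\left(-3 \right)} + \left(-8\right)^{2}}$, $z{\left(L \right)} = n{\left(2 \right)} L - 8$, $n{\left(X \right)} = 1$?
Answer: $\frac{4644 \sqrt{53}}{323} \approx 104.67$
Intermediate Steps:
$c = - \frac{2322}{323}$ ($c = -7 + \frac{\left(-183\right) \frac{1}{323}}{3} = -7 + \frac{1}{3} \left(- \frac{183}{323}\right) = -7 - \frac{61}{323} = - \frac{2322}{323} \approx -7.1889$)
$z{\left(L \right)} = -8 + L$ ($z{\left(L \right)} = 1 L - 8 = L - 8 = -8 + L$)
$R = - 2 \sqrt{53}$ ($R = - 2 \sqrt{\left(-8 - 3\right) + \left(-8\right)^{2}} = - 2 \sqrt{-11 + 64} = - 2 \sqrt{53} \approx -14.56$)
$c R = - \frac{2322 \left(- 2 \sqrt{53}\right)}{323} = \frac{4644 \sqrt{53}}{323}$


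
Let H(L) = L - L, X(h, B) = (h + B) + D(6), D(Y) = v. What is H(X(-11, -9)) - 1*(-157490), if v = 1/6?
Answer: 157490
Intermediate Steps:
v = 1/6 ≈ 0.16667
D(Y) = 1/6
X(h, B) = 1/6 + B + h (X(h, B) = (h + B) + 1/6 = (B + h) + 1/6 = 1/6 + B + h)
H(L) = 0
H(X(-11, -9)) - 1*(-157490) = 0 - 1*(-157490) = 0 + 157490 = 157490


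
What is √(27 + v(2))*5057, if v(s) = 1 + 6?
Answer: 5057*√34 ≈ 29487.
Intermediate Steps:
v(s) = 7
√(27 + v(2))*5057 = √(27 + 7)*5057 = √34*5057 = 5057*√34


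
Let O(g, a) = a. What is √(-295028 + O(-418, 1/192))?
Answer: 5*I*√6797445/24 ≈ 543.17*I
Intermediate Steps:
√(-295028 + O(-418, 1/192)) = √(-295028 + 1/192) = √(-56645375/192) = 5*I*√6797445/24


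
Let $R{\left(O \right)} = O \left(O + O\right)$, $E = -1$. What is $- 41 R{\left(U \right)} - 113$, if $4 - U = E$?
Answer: $-2163$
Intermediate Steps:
$U = 5$ ($U = 4 - -1 = 4 + 1 = 5$)
$R{\left(O \right)} = 2 O^{2}$ ($R{\left(O \right)} = O 2 O = 2 O^{2}$)
$- 41 R{\left(U \right)} - 113 = - 41 \cdot 2 \cdot 5^{2} - 113 = - 41 \cdot 2 \cdot 25 - 113 = \left(-41\right) 50 - 113 = -2050 - 113 = -2163$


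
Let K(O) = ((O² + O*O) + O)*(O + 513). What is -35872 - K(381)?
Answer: -259924354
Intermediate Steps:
K(O) = (513 + O)*(O + 2*O²) (K(O) = ((O² + O²) + O)*(513 + O) = (2*O² + O)*(513 + O) = (O + 2*O²)*(513 + O) = (513 + O)*(O + 2*O²))
-35872 - K(381) = -35872 - 381*(513 + 2*381² + 1027*381) = -35872 - 381*(513 + 2*145161 + 391287) = -35872 - 381*(513 + 290322 + 391287) = -35872 - 381*682122 = -35872 - 1*259888482 = -35872 - 259888482 = -259924354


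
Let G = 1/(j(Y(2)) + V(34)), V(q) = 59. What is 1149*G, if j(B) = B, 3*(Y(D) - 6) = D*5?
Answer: 3447/205 ≈ 16.815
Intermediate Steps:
Y(D) = 6 + 5*D/3 (Y(D) = 6 + (D*5)/3 = 6 + (5*D)/3 = 6 + 5*D/3)
G = 3/205 (G = 1/((6 + (5/3)*2) + 59) = 1/((6 + 10/3) + 59) = 1/(28/3 + 59) = 1/(205/3) = 3/205 ≈ 0.014634)
1149*G = 1149*(3/205) = 3447/205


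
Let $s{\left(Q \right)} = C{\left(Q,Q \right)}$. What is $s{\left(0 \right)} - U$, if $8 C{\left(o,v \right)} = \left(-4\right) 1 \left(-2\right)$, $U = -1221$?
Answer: $1222$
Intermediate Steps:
$C{\left(o,v \right)} = 1$ ($C{\left(o,v \right)} = \frac{\left(-4\right) 1 \left(-2\right)}{8} = \frac{\left(-4\right) \left(-2\right)}{8} = \frac{1}{8} \cdot 8 = 1$)
$s{\left(Q \right)} = 1$
$s{\left(0 \right)} - U = 1 - -1221 = 1 + 1221 = 1222$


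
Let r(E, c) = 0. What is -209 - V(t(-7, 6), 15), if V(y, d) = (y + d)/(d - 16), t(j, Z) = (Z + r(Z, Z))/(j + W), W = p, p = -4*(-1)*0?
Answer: -1364/7 ≈ -194.86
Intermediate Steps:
p = 0 (p = 4*0 = 0)
W = 0
t(j, Z) = Z/j (t(j, Z) = (Z + 0)/(j + 0) = Z/j)
V(y, d) = (d + y)/(-16 + d)
-209 - V(t(-7, 6), 15) = -209 - (15 + 6/(-7))/(-16 + 15) = -209 - (15 + 6*(-⅐))/(-1) = -209 - (-1)*(15 - 6/7) = -209 - (-1)*99/7 = -209 - 1*(-99/7) = -209 + 99/7 = -1364/7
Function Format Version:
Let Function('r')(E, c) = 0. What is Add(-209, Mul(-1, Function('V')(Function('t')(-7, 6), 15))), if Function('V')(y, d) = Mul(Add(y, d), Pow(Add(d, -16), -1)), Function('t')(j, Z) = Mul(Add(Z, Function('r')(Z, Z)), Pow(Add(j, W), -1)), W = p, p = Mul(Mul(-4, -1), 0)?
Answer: Rational(-1364, 7) ≈ -194.86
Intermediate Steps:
p = 0 (p = Mul(4, 0) = 0)
W = 0
Function('t')(j, Z) = Mul(Z, Pow(j, -1)) (Function('t')(j, Z) = Mul(Add(Z, 0), Pow(Add(j, 0), -1)) = Mul(Z, Pow(j, -1)))
Function('V')(y, d) = Mul(Pow(Add(-16, d), -1), Add(d, y)) (Function('V')(y, d) = Mul(Add(d, y), Pow(Add(-16, d), -1)) = Mul(Pow(Add(-16, d), -1), Add(d, y)))
Add(-209, Mul(-1, Function('V')(Function('t')(-7, 6), 15))) = Add(-209, Mul(-1, Mul(Pow(Add(-16, 15), -1), Add(15, Mul(6, Pow(-7, -1)))))) = Add(-209, Mul(-1, Mul(Pow(-1, -1), Add(15, Mul(6, Rational(-1, 7)))))) = Add(-209, Mul(-1, Mul(-1, Add(15, Rational(-6, 7))))) = Add(-209, Mul(-1, Mul(-1, Rational(99, 7)))) = Add(-209, Mul(-1, Rational(-99, 7))) = Add(-209, Rational(99, 7)) = Rational(-1364, 7)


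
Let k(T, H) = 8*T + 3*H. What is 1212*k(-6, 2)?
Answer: -50904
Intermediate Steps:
k(T, H) = 3*H + 8*T
1212*k(-6, 2) = 1212*(3*2 + 8*(-6)) = 1212*(6 - 48) = 1212*(-42) = -50904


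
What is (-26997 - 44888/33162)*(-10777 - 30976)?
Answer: 18691135495853/16581 ≈ 1.1273e+9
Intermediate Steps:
(-26997 - 44888/33162)*(-10777 - 30976) = (-26997 - 44888*1/33162)*(-41753) = (-26997 - 22444/16581)*(-41753) = -447659701/16581*(-41753) = 18691135495853/16581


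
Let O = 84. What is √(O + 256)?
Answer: 2*√85 ≈ 18.439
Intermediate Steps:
√(O + 256) = √(84 + 256) = √340 = 2*√85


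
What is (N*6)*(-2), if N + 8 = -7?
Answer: 180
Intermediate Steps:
N = -15 (N = -8 - 7 = -15)
(N*6)*(-2) = -15*6*(-2) = -90*(-2) = 180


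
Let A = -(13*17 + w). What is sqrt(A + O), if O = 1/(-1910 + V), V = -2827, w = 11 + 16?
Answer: I*sqrt(5564918649)/4737 ≈ 15.748*I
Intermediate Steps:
w = 27
O = -1/4737 (O = 1/(-1910 - 2827) = 1/(-4737) = -1/4737 ≈ -0.00021110)
A = -248 (A = -(13*17 + 27) = -(221 + 27) = -1*248 = -248)
sqrt(A + O) = sqrt(-248 - 1/4737) = sqrt(-1174777/4737) = I*sqrt(5564918649)/4737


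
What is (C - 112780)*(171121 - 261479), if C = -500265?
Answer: 55393520110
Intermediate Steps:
(C - 112780)*(171121 - 261479) = (-500265 - 112780)*(171121 - 261479) = -613045*(-90358) = 55393520110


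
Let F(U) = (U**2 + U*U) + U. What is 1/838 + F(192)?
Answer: 61944961/838 ≈ 73920.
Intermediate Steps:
F(U) = U + 2*U**2 (F(U) = (U**2 + U**2) + U = 2*U**2 + U = U + 2*U**2)
1/838 + F(192) = 1/838 + 192*(1 + 2*192) = 1/838 + 192*(1 + 384) = 1/838 + 192*385 = 1/838 + 73920 = 61944961/838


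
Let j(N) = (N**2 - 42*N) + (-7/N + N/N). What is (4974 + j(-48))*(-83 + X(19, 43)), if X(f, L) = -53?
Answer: -7584839/6 ≈ -1.2641e+6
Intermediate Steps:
j(N) = 1 + N**2 - 42*N - 7/N (j(N) = (N**2 - 42*N) + (-7/N + 1) = (N**2 - 42*N) + (1 - 7/N) = 1 + N**2 - 42*N - 7/N)
(4974 + j(-48))*(-83 + X(19, 43)) = (4974 + (1 + (-48)**2 - 42*(-48) - 7/(-48)))*(-83 - 53) = (4974 + (1 + 2304 + 2016 - 7*(-1/48)))*(-136) = (4974 + (1 + 2304 + 2016 + 7/48))*(-136) = (4974 + 207415/48)*(-136) = (446167/48)*(-136) = -7584839/6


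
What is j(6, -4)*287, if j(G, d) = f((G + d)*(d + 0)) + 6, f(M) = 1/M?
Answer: 13489/8 ≈ 1686.1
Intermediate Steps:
j(G, d) = 6 + 1/(d*(G + d)) (j(G, d) = 1/((G + d)*(d + 0)) + 6 = 1/((G + d)*d) + 6 = 1/(d*(G + d)) + 6 = 6 + 1/(d*(G + d)))
j(6, -4)*287 = (6 + 1/((-4)*(6 - 4)))*287 = (6 - ¼/2)*287 = (6 - ¼*½)*287 = (6 - ⅛)*287 = (47/8)*287 = 13489/8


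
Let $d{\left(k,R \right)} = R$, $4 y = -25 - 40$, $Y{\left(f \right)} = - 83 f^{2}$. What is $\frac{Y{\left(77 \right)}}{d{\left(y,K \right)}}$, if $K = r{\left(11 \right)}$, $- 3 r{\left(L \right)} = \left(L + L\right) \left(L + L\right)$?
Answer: $\frac{12201}{4} \approx 3050.3$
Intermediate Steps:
$r{\left(L \right)} = - \frac{4 L^{2}}{3}$ ($r{\left(L \right)} = - \frac{\left(L + L\right) \left(L + L\right)}{3} = - \frac{2 L 2 L}{3} = - \frac{4 L^{2}}{3}$)
$K = - \frac{484}{3}$ ($K = - \frac{4 \cdot 11^{2}}{3} = \left(- \frac{4}{3}\right) 121 = - \frac{484}{3} \approx -161.33$)
$y = - \frac{65}{4}$ ($y = \frac{-25 - 40}{4} = \frac{1}{4} \left(-65\right) = - \frac{65}{4} \approx -16.25$)
$\frac{Y{\left(77 \right)}}{d{\left(y,K \right)}} = \frac{\left(-83\right) 77^{2}}{- \frac{484}{3}} = \left(-83\right) 5929 \left(- \frac{3}{484}\right) = \left(-492107\right) \left(- \frac{3}{484}\right) = \frac{12201}{4}$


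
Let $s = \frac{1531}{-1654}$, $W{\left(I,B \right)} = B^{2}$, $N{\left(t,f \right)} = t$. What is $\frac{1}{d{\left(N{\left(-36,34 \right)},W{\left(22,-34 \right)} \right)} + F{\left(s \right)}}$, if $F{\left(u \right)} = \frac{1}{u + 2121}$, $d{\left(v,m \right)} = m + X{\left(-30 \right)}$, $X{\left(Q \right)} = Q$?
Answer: $\frac{3506603}{3948436632} \approx 0.0008881$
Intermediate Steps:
$d{\left(v,m \right)} = -30 + m$ ($d{\left(v,m \right)} = m - 30 = -30 + m$)
$s = - \frac{1531}{1654}$ ($s = 1531 \left(- \frac{1}{1654}\right) = - \frac{1531}{1654} \approx -0.92563$)
$F{\left(u \right)} = \frac{1}{2121 + u}$
$\frac{1}{d{\left(N{\left(-36,34 \right)},W{\left(22,-34 \right)} \right)} + F{\left(s \right)}} = \frac{1}{\left(-30 + \left(-34\right)^{2}\right) + \frac{1}{2121 - \frac{1531}{1654}}} = \frac{1}{\left(-30 + 1156\right) + \frac{1}{\frac{3506603}{1654}}} = \frac{1}{1126 + \frac{1654}{3506603}} = \frac{1}{\frac{3948436632}{3506603}} = \frac{3506603}{3948436632}$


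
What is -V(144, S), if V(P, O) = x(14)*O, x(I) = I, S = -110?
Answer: 1540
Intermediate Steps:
V(P, O) = 14*O
-V(144, S) = -14*(-110) = -1*(-1540) = 1540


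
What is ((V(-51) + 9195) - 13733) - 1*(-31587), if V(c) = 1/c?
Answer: 1379498/51 ≈ 27049.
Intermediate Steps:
((V(-51) + 9195) - 13733) - 1*(-31587) = ((1/(-51) + 9195) - 13733) - 1*(-31587) = ((-1/51 + 9195) - 13733) + 31587 = (468944/51 - 13733) + 31587 = -231439/51 + 31587 = 1379498/51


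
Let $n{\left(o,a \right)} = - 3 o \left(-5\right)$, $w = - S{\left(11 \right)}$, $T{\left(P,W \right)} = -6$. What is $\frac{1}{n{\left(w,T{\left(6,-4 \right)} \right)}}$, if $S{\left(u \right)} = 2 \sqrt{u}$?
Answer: $- \frac{\sqrt{11}}{330} \approx -0.01005$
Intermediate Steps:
$w = - 2 \sqrt{11} \approx -6.6332$
$n{\left(o,a \right)} = 15 o$
$\frac{1}{n{\left(w,T{\left(6,-4 \right)} \right)}} = \frac{1}{15 \left(- 2 \sqrt{11}\right)} = \frac{1}{\left(-30\right) \sqrt{11}} = - \frac{\sqrt{11}}{330}$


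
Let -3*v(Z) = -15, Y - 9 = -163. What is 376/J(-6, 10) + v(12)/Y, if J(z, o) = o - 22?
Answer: -14491/462 ≈ -31.366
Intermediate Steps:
J(z, o) = -22 + o
Y = -154 (Y = 9 - 163 = -154)
v(Z) = 5 (v(Z) = -1/3*(-15) = 5)
376/J(-6, 10) + v(12)/Y = 376/(-22 + 10) + 5/(-154) = 376/(-12) + 5*(-1/154) = 376*(-1/12) - 5/154 = -94/3 - 5/154 = -14491/462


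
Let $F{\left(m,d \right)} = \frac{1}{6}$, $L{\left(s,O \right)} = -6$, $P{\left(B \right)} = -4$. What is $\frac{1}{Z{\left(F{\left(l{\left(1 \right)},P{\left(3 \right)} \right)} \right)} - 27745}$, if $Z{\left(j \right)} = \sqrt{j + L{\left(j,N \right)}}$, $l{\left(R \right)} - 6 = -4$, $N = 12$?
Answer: $- \frac{33294}{923742037} - \frac{i \sqrt{210}}{4618710185} \approx -3.6043 \cdot 10^{-5} - 3.1375 \cdot 10^{-9} i$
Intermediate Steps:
$l{\left(R \right)} = 2$ ($l{\left(R \right)} = 6 - 4 = 2$)
$F{\left(m,d \right)} = \frac{1}{6}$
$Z{\left(j \right)} = \sqrt{-6 + j}$ ($Z{\left(j \right)} = \sqrt{j - 6} = \sqrt{-6 + j}$)
$\frac{1}{Z{\left(F{\left(l{\left(1 \right)},P{\left(3 \right)} \right)} \right)} - 27745} = \frac{1}{\sqrt{-6 + \frac{1}{6}} - 27745} = \frac{1}{\sqrt{- \frac{35}{6}} - 27745} = \frac{1}{\frac{i \sqrt{210}}{6} - 27745} = \frac{1}{-27745 + \frac{i \sqrt{210}}{6}}$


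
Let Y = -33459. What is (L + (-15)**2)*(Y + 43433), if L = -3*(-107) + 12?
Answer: 5565492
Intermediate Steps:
L = 333 (L = 321 + 12 = 333)
(L + (-15)**2)*(Y + 43433) = (333 + (-15)**2)*(-33459 + 43433) = (333 + 225)*9974 = 558*9974 = 5565492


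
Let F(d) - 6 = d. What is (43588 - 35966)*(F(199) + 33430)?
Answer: 256365970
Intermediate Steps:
F(d) = 6 + d
(43588 - 35966)*(F(199) + 33430) = (43588 - 35966)*((6 + 199) + 33430) = 7622*(205 + 33430) = 7622*33635 = 256365970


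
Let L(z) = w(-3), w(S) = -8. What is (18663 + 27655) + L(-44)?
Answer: 46310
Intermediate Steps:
L(z) = -8
(18663 + 27655) + L(-44) = (18663 + 27655) - 8 = 46318 - 8 = 46310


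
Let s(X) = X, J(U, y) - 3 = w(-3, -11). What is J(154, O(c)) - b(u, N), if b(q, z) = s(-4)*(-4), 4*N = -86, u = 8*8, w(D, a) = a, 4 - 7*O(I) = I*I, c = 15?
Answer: -24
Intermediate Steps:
O(I) = 4/7 - I**2/7 (O(I) = 4/7 - I*I/7 = 4/7 - I**2/7)
J(U, y) = -8 (J(U, y) = 3 - 11 = -8)
u = 64
N = -43/2 (N = (1/4)*(-86) = -43/2 ≈ -21.500)
b(q, z) = 16 (b(q, z) = -4*(-4) = 16)
J(154, O(c)) - b(u, N) = -8 - 1*16 = -8 - 16 = -24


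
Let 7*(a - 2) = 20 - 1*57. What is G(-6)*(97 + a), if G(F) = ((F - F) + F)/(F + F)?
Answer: 328/7 ≈ 46.857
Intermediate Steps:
a = -23/7 (a = 2 + (20 - 1*57)/7 = 2 + (20 - 57)/7 = 2 + (⅐)*(-37) = 2 - 37/7 = -23/7 ≈ -3.2857)
G(F) = ½ (G(F) = (0 + F)/((2*F)) = F*(1/(2*F)) = ½)
G(-6)*(97 + a) = (97 - 23/7)/2 = (½)*(656/7) = 328/7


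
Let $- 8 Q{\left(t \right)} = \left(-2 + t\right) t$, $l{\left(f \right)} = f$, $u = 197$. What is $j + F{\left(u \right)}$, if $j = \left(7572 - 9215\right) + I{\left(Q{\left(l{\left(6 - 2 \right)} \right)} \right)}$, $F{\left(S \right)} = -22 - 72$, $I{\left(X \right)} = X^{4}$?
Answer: $-1736$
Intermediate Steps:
$Q{\left(t \right)} = - \frac{t \left(-2 + t\right)}{8}$ ($Q{\left(t \right)} = - \frac{\left(-2 + t\right) t}{8} = - \frac{t \left(-2 + t\right)}{8}$)
$F{\left(S \right)} = -94$ ($F{\left(S \right)} = -22 - 72 = -94$)
$j = -1642$ ($j = \left(7572 - 9215\right) + \left(\frac{\left(6 - 2\right) \left(2 - \left(6 - 2\right)\right)}{8}\right)^{4} = -1643 + \left(\frac{\left(6 - 2\right) \left(2 - \left(6 - 2\right)\right)}{8}\right)^{4} = -1643 + \left(\frac{1}{8} \cdot 4 \left(2 - 4\right)\right)^{4} = -1643 + \left(\frac{1}{8} \cdot 4 \left(-2\right)\right)^{4} = -1643 + \left(-1\right)^{4} = -1643 + 1 = -1642$)
$j + F{\left(u \right)} = -1642 - 94 = -1736$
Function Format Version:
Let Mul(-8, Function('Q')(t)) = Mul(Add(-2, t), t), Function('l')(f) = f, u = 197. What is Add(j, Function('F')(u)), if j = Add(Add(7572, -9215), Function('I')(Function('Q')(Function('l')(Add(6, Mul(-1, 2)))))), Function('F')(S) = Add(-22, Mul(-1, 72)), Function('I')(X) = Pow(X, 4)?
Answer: -1736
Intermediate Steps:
Function('Q')(t) = Mul(Rational(-1, 8), t, Add(-2, t)) (Function('Q')(t) = Mul(Rational(-1, 8), Mul(Add(-2, t), t)) = Mul(Rational(-1, 8), Mul(t, Add(-2, t))) = Mul(Rational(-1, 8), t, Add(-2, t)))
Function('F')(S) = -94 (Function('F')(S) = Add(-22, -72) = -94)
j = -1642 (j = Add(Add(7572, -9215), Pow(Mul(Rational(1, 8), Add(6, Mul(-1, 2)), Add(2, Mul(-1, Add(6, Mul(-1, 2))))), 4)) = Add(-1643, Pow(Mul(Rational(1, 8), Add(6, -2), Add(2, Mul(-1, Add(6, -2)))), 4)) = Add(-1643, Pow(Mul(Rational(1, 8), 4, Add(2, Mul(-1, 4))), 4)) = Add(-1643, Pow(Mul(Rational(1, 8), 4, Add(2, -4)), 4)) = Add(-1643, Pow(Mul(Rational(1, 8), 4, -2), 4)) = Add(-1643, Pow(-1, 4)) = Add(-1643, 1) = -1642)
Add(j, Function('F')(u)) = Add(-1642, -94) = -1736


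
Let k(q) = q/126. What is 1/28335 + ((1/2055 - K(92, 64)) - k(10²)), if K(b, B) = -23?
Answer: 1810299581/81519795 ≈ 22.207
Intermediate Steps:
k(q) = q/126 (k(q) = q*(1/126) = q/126)
1/28335 + ((1/2055 - K(92, 64)) - k(10²)) = 1/28335 + ((1/2055 - 1*(-23)) - 10²/126) = 1/28335 + ((1/2055 + 23) - 100/126) = 1/28335 + (47266/2055 - 1*50/63) = 1/28335 + (47266/2055 - 50/63) = 1/28335 + 958336/43155 = 1810299581/81519795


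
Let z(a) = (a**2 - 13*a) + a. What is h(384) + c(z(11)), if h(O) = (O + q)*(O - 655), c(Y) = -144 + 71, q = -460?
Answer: 20523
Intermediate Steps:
z(a) = a**2 - 12*a
c(Y) = -73
h(O) = (-655 + O)*(-460 + O) (h(O) = (O - 460)*(O - 655) = (-460 + O)*(-655 + O) = (-655 + O)*(-460 + O))
h(384) + c(z(11)) = (301300 + 384**2 - 1115*384) - 73 = (301300 + 147456 - 428160) - 73 = 20596 - 73 = 20523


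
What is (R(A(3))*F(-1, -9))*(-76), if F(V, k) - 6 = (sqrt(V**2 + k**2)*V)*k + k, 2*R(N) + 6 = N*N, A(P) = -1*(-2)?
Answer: -228 + 684*sqrt(82) ≈ 5965.9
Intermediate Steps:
A(P) = 2
R(N) = -3 + N**2/2 (R(N) = -3 + (N*N)/2 = -3 + N**2/2)
F(V, k) = 6 + k + V*k*sqrt(V**2 + k**2) (F(V, k) = 6 + ((sqrt(V**2 + k**2)*V)*k + k) = 6 + ((V*sqrt(V**2 + k**2))*k + k) = 6 + (V*k*sqrt(V**2 + k**2) + k) = 6 + (k + V*k*sqrt(V**2 + k**2)) = 6 + k + V*k*sqrt(V**2 + k**2))
(R(A(3))*F(-1, -9))*(-76) = ((-3 + (1/2)*2**2)*(6 - 9 - 1*(-9)*sqrt((-1)**2 + (-9)**2)))*(-76) = ((-3 + (1/2)*4)*(6 - 9 - 1*(-9)*sqrt(1 + 81)))*(-76) = ((-3 + 2)*(6 - 9 - 1*(-9)*sqrt(82)))*(-76) = -(6 - 9 + 9*sqrt(82))*(-76) = -(-3 + 9*sqrt(82))*(-76) = (3 - 9*sqrt(82))*(-76) = -228 + 684*sqrt(82)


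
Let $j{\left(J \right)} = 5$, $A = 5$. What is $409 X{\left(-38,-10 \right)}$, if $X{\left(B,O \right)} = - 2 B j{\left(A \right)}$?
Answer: $155420$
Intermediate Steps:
$X{\left(B,O \right)} = - 10 B$ ($X{\left(B,O \right)} = - 2 B 5 = - 10 B$)
$409 X{\left(-38,-10 \right)} = 409 \left(\left(-10\right) \left(-38\right)\right) = 409 \cdot 380 = 155420$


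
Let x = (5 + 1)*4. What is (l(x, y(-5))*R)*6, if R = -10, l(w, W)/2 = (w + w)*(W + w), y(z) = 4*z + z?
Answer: 5760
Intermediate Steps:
y(z) = 5*z
x = 24 (x = 6*4 = 24)
l(w, W) = 4*w*(W + w) (l(w, W) = 2*((w + w)*(W + w)) = 2*((2*w)*(W + w)) = 2*(2*w*(W + w)) = 4*w*(W + w))
(l(x, y(-5))*R)*6 = ((4*24*(5*(-5) + 24))*(-10))*6 = ((4*24*(-25 + 24))*(-10))*6 = ((4*24*(-1))*(-10))*6 = -96*(-10)*6 = 960*6 = 5760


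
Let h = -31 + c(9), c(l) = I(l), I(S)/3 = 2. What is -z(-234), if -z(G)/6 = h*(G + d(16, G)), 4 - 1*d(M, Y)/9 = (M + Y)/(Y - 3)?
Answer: 2444400/79 ≈ 30942.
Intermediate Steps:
d(M, Y) = 36 - 9*(M + Y)/(-3 + Y) (d(M, Y) = 36 - 9*(M + Y)/(Y - 3) = 36 - 9*(M + Y)/(-3 + Y))
I(S) = 6 (I(S) = 3*2 = 6)
c(l) = 6
h = -25 (h = -31 + 6 = -25)
z(G) = 150*G + 1350*(-28 + 3*G)/(-3 + G) (z(G) = -(-150)*(G + 9*(-12 - 1*16 + 3*G)/(-3 + G)) = -(-150)*(G + 9*(-12 - 16 + 3*G)/(-3 + G)) = -(-150)*(G + 9*(-28 + 3*G)/(-3 + G)) = -6*(-25*G - 225*(-28 + 3*G)/(-3 + G)) = 150*G + 1350*(-28 + 3*G)/(-3 + G))
-z(-234) = -150*(-252 + (-234)² + 24*(-234))/(-3 - 234) = -150*(-252 + 54756 - 5616)/(-237) = -150*(-1)*48888/237 = -1*(-2444400/79) = 2444400/79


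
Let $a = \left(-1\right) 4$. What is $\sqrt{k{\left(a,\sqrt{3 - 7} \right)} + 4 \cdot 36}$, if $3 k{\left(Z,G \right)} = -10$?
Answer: $\frac{\sqrt{1266}}{3} \approx 11.86$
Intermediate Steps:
$a = -4$
$k{\left(Z,G \right)} = - \frac{10}{3}$ ($k{\left(Z,G \right)} = \frac{1}{3} \left(-10\right) = - \frac{10}{3}$)
$\sqrt{k{\left(a,\sqrt{3 - 7} \right)} + 4 \cdot 36} = \sqrt{- \frac{10}{3} + 4 \cdot 36} = \sqrt{- \frac{10}{3} + 144} = \sqrt{\frac{422}{3}} = \frac{\sqrt{1266}}{3}$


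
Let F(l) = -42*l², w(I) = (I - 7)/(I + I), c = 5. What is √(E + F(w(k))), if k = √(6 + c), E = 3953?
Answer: √(471383 + 1617*√11)/11 ≈ 62.770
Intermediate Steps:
k = √11 (k = √(6 + 5) = √11 ≈ 3.3166)
w(I) = (-7 + I)/(2*I) (w(I) = (-7 + I)/((2*I)) = (-7 + I)*(1/(2*I)) = (-7 + I)/(2*I))
√(E + F(w(k))) = √(3953 - 42*(-7 + √11)²/44) = √(3953 - 21*(-7 + √11)²/22)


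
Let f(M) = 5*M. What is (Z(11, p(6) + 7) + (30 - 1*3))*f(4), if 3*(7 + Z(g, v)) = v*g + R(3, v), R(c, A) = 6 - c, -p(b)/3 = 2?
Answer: 1480/3 ≈ 493.33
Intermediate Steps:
p(b) = -6 (p(b) = -3*2 = -6)
Z(g, v) = -6 + g*v/3 (Z(g, v) = -7 + (v*g + (6 - 1*3))/3 = -7 + (g*v + (6 - 3))/3 = -7 + (g*v + 3)/3 = -7 + (3 + g*v)/3 = -7 + (1 + g*v/3) = -6 + g*v/3)
(Z(11, p(6) + 7) + (30 - 1*3))*f(4) = ((-6 + (⅓)*11*(-6 + 7)) + (30 - 1*3))*(5*4) = ((-6 + (⅓)*11*1) + (30 - 3))*20 = ((-6 + 11/3) + 27)*20 = (-7/3 + 27)*20 = (74/3)*20 = 1480/3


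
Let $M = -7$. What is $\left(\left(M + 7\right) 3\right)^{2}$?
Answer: $0$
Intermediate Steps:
$\left(\left(M + 7\right) 3\right)^{2} = \left(\left(-7 + 7\right) 3\right)^{2} = \left(0 \cdot 3\right)^{2} = 0^{2} = 0$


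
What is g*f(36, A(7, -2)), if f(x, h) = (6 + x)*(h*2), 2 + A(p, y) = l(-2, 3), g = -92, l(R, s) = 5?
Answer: -23184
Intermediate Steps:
A(p, y) = 3 (A(p, y) = -2 + 5 = 3)
f(x, h) = 2*h*(6 + x) (f(x, h) = (6 + x)*(2*h) = 2*h*(6 + x))
g*f(36, A(7, -2)) = -184*3*(6 + 36) = -184*3*42 = -92*252 = -23184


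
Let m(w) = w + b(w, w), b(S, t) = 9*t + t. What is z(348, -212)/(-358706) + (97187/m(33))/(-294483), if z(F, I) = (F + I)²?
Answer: -1006017278603/19172356648137 ≈ -0.052472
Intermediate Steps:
b(S, t) = 10*t
m(w) = 11*w (m(w) = w + 10*w = 11*w)
z(348, -212)/(-358706) + (97187/m(33))/(-294483) = (348 - 212)²/(-358706) + (97187/((11*33)))/(-294483) = 136²*(-1/358706) + (97187/363)*(-1/294483) = 18496*(-1/358706) + (97187*(1/363))*(-1/294483) = -9248/179353 + (97187/363)*(-1/294483) = -9248/179353 - 97187/106897329 = -1006017278603/19172356648137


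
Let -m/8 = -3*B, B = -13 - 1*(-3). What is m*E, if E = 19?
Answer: -4560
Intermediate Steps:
B = -10 (B = -13 + 3 = -10)
m = -240 (m = -(-24)*(-10) = -8*30 = -240)
m*E = -240*19 = -4560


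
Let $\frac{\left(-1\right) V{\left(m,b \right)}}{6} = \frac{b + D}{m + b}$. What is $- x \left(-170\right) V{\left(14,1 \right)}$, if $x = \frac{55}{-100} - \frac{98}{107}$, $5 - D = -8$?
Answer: $\frac{746606}{535} \approx 1395.5$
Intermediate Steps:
$D = 13$ ($D = 5 - -8 = 5 + 8 = 13$)
$V{\left(m,b \right)} = - \frac{6 \left(13 + b\right)}{b + m}$ ($V{\left(m,b \right)} = - 6 \frac{b + 13}{m + b} = - 6 \frac{13 + b}{b + m} = - \frac{6 \left(13 + b\right)}{b + m}$)
$x = - \frac{3137}{2140}$ ($x = 55 \left(- \frac{1}{100}\right) - \frac{98}{107} = - \frac{11}{20} - \frac{98}{107} = - \frac{3137}{2140} \approx -1.4659$)
$- x \left(-170\right) V{\left(14,1 \right)} = - \left(- \frac{3137}{2140}\right) \left(-170\right) \frac{6 \left(-13 - 1\right)}{1 + 14} = - \frac{53329 \frac{6 \left(-13 - 1\right)}{15}}{214} = - \frac{53329 \cdot 6 \cdot \frac{1}{15} \left(-14\right)}{214} = - \frac{53329 \left(-28\right)}{214 \cdot 5} = \left(-1\right) \left(- \frac{746606}{535}\right) = \frac{746606}{535}$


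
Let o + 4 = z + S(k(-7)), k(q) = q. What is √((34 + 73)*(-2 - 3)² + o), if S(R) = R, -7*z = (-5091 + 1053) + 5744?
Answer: √118594/7 ≈ 49.196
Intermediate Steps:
z = -1706/7 (z = -((-5091 + 1053) + 5744)/7 = -(-4038 + 5744)/7 = -⅐*1706 = -1706/7 ≈ -243.71)
o = -1783/7 (o = -4 + (-1706/7 - 7) = -4 - 1755/7 = -1783/7 ≈ -254.71)
√((34 + 73)*(-2 - 3)² + o) = √((34 + 73)*(-2 - 3)² - 1783/7) = √(107*(-5)² - 1783/7) = √(107*25 - 1783/7) = √(2675 - 1783/7) = √(16942/7) = √118594/7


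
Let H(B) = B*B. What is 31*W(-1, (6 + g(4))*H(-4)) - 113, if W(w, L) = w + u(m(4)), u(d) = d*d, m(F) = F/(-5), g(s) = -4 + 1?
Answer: -3104/25 ≈ -124.16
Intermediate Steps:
g(s) = -3
m(F) = -F/5 (m(F) = F*(-⅕) = -F/5)
H(B) = B²
u(d) = d²
W(w, L) = 16/25 + w (W(w, L) = w + (-⅕*4)² = w + (-⅘)² = w + 16/25 = 16/25 + w)
31*W(-1, (6 + g(4))*H(-4)) - 113 = 31*(16/25 - 1) - 113 = 31*(-9/25) - 113 = -279/25 - 113 = -3104/25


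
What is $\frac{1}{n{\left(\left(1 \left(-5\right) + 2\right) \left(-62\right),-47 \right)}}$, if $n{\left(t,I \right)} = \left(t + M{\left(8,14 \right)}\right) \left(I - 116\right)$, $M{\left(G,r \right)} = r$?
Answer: $- \frac{1}{32600} \approx -3.0675 \cdot 10^{-5}$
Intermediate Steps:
$n{\left(t,I \right)} = \left(-116 + I\right) \left(14 + t\right)$ ($n{\left(t,I \right)} = \left(t + 14\right) \left(I - 116\right) = \left(14 + t\right) \left(-116 + I\right) = \left(-116 + I\right) \left(14 + t\right)$)
$\frac{1}{n{\left(\left(1 \left(-5\right) + 2\right) \left(-62\right),-47 \right)}} = \frac{1}{-1624 - 116 \left(1 \left(-5\right) + 2\right) \left(-62\right) + 14 \left(-47\right) - 47 \left(1 \left(-5\right) + 2\right) \left(-62\right)} = \frac{1}{-1624 - 116 \left(-5 + 2\right) \left(-62\right) - 658 - 47 \left(-5 + 2\right) \left(-62\right)} = \frac{1}{-1624 - 116 \left(\left(-3\right) \left(-62\right)\right) - 658 - 47 \left(\left(-3\right) \left(-62\right)\right)} = \frac{1}{-1624 - 21576 - 658 - 8742} = \frac{1}{-32600} = - \frac{1}{32600}$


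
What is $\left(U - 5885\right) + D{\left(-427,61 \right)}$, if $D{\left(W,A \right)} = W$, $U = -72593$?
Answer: $-78905$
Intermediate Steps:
$\left(U - 5885\right) + D{\left(-427,61 \right)} = \left(-72593 - 5885\right) - 427 = -78478 - 427 = -78905$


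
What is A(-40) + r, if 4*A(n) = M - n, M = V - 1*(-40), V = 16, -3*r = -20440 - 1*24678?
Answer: 45190/3 ≈ 15063.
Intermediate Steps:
r = 45118/3 (r = -(-20440 - 1*24678)/3 = -(-20440 - 24678)/3 = -⅓*(-45118) = 45118/3 ≈ 15039.)
M = 56 (M = 16 - 1*(-40) = 16 + 40 = 56)
A(n) = 14 - n/4 (A(n) = (56 - n)/4 = 14 - n/4)
A(-40) + r = (14 - ¼*(-40)) + 45118/3 = (14 + 10) + 45118/3 = 24 + 45118/3 = 45190/3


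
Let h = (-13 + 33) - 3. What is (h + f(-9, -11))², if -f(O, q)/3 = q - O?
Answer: 529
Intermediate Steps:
f(O, q) = -3*q + 3*O (f(O, q) = -3*(q - O) = -3*q + 3*O)
h = 17 (h = 20 - 3 = 17)
(h + f(-9, -11))² = (17 + (-3*(-11) + 3*(-9)))² = (17 + (33 - 27))² = (17 + 6)² = 23² = 529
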